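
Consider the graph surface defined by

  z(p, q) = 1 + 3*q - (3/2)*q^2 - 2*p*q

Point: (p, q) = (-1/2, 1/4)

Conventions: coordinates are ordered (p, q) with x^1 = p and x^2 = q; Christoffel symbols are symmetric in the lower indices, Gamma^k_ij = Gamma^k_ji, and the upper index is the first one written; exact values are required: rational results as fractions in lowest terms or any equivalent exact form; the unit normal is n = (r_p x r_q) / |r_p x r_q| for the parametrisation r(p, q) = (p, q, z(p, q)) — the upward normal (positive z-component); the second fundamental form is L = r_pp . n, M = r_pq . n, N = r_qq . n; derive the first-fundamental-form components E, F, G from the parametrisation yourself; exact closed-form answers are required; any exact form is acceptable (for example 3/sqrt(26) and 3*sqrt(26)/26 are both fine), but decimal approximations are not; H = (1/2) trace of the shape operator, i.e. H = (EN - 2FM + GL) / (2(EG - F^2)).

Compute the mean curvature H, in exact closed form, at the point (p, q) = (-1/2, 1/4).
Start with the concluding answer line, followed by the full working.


Answer: H = -328*sqrt(21)/11907

z_p = -1/2, z_q = 13/4, z_pp = 0, z_pq = -2, z_qq = -3
E = 5/4, F = -13/8, G = 185/16; answer radicand W^2 = 189/16
unnormalised second-form numerators: l = 0, m = -2, n = -3; L = l/sqrt(189/16), and similarly M = m/sqrt(W^2), N = n/sqrt(W^2)
H = (E*n - 2*F*m + G*l) / (2*(EG - F^2)*sqrt(W^2)); E*n - 2*F*m + G*l = -41/4, EG - F^2 = 189/16, so H = (-82/189)/sqrt(189/16)


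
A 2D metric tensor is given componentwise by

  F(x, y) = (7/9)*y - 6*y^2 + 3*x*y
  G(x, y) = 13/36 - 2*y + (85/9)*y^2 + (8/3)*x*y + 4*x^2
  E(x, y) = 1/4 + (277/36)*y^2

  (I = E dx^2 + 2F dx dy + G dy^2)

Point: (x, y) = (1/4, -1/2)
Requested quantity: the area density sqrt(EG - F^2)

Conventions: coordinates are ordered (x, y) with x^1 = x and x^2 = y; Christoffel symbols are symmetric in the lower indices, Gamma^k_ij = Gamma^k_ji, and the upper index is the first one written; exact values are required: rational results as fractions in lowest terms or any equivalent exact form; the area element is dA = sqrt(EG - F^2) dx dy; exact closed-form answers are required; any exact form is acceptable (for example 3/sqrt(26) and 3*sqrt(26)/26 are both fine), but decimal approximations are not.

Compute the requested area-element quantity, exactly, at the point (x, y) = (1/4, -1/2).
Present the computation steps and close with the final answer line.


E = 313/144, F = -163/72, G = 131/36; EG - F^2 = 7217/2592

Answer: sqrt(EG - F^2) = sqrt(14434)/72


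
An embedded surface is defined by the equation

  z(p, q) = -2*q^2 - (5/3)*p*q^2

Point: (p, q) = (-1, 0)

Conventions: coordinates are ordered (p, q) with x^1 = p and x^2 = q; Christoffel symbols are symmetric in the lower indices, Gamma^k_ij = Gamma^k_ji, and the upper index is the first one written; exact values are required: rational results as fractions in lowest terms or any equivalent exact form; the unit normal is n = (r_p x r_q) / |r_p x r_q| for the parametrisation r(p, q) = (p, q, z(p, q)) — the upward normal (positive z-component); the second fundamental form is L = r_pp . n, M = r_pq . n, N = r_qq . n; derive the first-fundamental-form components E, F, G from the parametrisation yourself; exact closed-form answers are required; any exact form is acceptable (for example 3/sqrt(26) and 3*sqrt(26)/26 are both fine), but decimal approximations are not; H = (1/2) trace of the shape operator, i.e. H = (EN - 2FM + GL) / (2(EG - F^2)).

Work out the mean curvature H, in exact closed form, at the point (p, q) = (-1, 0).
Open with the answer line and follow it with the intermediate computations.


Answer: H = -1/3

z_p = 0, z_q = 0, z_pp = 0, z_pq = 0, z_qq = -2/3
E = 1, F = 0, G = 1; answer radicand W^2 = 1
unnormalised second-form numerators: l = 0, m = 0, n = -2/3; L = l/sqrt(1), and similarly M = m/sqrt(W^2), N = n/sqrt(W^2)
H = (E*n - 2*F*m + G*l) / (2*(EG - F^2)*sqrt(W^2)); E*n - 2*F*m + G*l = -2/3, EG - F^2 = 1, so H = (-1/3)/sqrt(1)


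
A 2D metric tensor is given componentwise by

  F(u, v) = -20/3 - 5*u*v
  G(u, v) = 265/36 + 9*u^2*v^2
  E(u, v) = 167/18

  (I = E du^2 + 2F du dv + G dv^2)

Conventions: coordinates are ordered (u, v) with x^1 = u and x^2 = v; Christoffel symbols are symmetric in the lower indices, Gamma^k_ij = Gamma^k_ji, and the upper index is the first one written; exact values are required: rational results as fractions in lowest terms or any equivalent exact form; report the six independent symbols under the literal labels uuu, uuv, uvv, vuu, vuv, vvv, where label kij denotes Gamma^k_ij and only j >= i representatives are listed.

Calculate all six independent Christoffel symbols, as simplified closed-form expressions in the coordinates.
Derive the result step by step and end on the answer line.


E = 167/18; F = -20/3 - 5*u*v; G = 265/36 + 9*u^2*v^2
Gamma^k_ij = (1/2) g^{kl} (d_i g_jl + d_j g_il - d_l g_ij), with g^inv = (1/(EG-F^2)) [[G, -F], [-F, E]]
first partials: E_u = 0, E_v = 0, F_u = -5*v, F_v = -5*u, G_u = 18*u*v^2, G_v = 18*u^2*v
D = EG - F^2 = 15455/648 - (200/3)*u*v + (117/2)*u^2*v^2
expanded: Gamma^u_uu = (G E_u - 2F F_u + F E_v)/(2D), Gamma^u_uv = (G E_v - F G_u)/(2D), Gamma^u_vv = (2G F_v - G G_u - F G_v)/(2D), Gamma^v_uu = (2E F_u - E E_v - F E_u)/(2D), Gamma^v_uv = (E G_u - F E_v)/(2D), Gamma^v_vv = (E G_v - 2F F_v + F G_u)/(2D); substitute and cancel common factors

Answer: Gamma_uuu = (-16200*u*v^2 - 21600*v)/(37908*u^2*v^2 - 43200*u*v + 15455), Gamma_uuv = (29160*u^2*v^3 + 38880*u*v^2)/(37908*u^2*v^2 - 43200*u*v + 15455), Gamma_uvv = (-52488*u^3*v^4 + 38880*u^2*v - 42930*u*v^2 - 23850*u)/(37908*u^2*v^2 - 43200*u*v + 15455), Gamma_vuu = -30060*v/(37908*u^2*v^2 - 43200*u*v + 15455), Gamma_vuv = 54108*u*v^2/(37908*u^2*v^2 - 43200*u*v + 15455), Gamma_vvv = (-29160*u^2*v^3 + 37908*u^2*v - 38880*u*v^2 - 21600*u)/(37908*u^2*v^2 - 43200*u*v + 15455)


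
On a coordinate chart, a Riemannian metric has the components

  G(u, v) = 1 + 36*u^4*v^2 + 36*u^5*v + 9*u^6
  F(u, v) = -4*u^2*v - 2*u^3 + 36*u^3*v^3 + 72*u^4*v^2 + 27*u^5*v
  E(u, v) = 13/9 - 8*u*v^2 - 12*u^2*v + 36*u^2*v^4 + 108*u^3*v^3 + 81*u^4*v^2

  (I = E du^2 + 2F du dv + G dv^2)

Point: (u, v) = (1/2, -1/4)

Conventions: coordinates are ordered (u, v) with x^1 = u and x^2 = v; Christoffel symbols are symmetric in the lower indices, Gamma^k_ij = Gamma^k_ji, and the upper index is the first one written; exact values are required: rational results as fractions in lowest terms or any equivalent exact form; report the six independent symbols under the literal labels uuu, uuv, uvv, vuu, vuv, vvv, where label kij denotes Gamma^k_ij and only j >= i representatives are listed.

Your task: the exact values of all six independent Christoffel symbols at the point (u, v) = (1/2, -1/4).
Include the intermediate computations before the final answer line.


E = 1201/576, F = 0, G = 1 at the point
E_u = 125/32, E_v = -25/16, F_u = -25/32, F_v = -25/16, G_u = 0, G_v = 0
EG - F^2 = 1201/576;  g^inv = (576/1201) * [[1, 0], [0, 1201/576]]
first-kind symbols [ij,l] = (1/2)(d_i g_jl + d_j g_il - d_l g_ij): [uu,u] = E_u/2 = 125/64, [uu,v] = F_u - E_v/2 = 0, [uv,u] = E_v/2 = -25/32, [uv,v] = G_u/2 = 0, [vv,u] = F_v - G_u/2 = -25/16, [vv,v] = G_v/2 = 0
Gamma^u_ij = (G*[ij,u] - F*[ij,v])/(EG - F^2), Gamma^v_ij = (E*[ij,v] - F*[ij,u])/(EG - F^2)

Answer: Gamma_uuu = 1125/1201, Gamma_uuv = -450/1201, Gamma_uvv = -900/1201, Gamma_vuu = 0, Gamma_vuv = 0, Gamma_vvv = 0


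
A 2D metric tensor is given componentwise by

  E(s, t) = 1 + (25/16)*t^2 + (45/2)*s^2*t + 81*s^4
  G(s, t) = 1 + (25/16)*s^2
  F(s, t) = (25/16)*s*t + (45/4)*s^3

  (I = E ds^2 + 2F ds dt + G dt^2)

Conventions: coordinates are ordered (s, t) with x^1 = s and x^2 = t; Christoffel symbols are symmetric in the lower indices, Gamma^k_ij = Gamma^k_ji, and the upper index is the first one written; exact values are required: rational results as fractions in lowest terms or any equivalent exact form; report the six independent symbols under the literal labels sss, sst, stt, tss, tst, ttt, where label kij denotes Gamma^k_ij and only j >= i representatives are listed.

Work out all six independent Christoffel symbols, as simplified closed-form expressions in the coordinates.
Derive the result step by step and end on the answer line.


E = 1 + (25/16)*t^2 + (45/2)*s^2*t + 81*s^4; F = (25/16)*s*t + (45/4)*s^3; G = 1 + (25/16)*s^2
Gamma^k_ij = (1/2) g^{kl} (d_i g_jl + d_j g_il - d_l g_ij), with g^inv = (1/(EG-F^2)) [[G, -F], [-F, E]]
first partials: E_s = 45*s*t + 324*s^3, E_t = (25/8)*t + (45/2)*s^2, F_s = (25/16)*t + (135/4)*s^2, F_t = (25/16)*s, G_s = (25/8)*s, G_t = 0
D = EG - F^2 = 1 + (25/16)*t^2 + (25/16)*s^2 + (45/2)*s^2*t + 81*s^4
expanded: Gamma^s_ss = (G E_s - 2F F_s + F E_t)/(2D), Gamma^s_st = (G E_t - F G_s)/(2D), Gamma^s_tt = (2G F_t - G G_s - F G_t)/(2D), Gamma^t_ss = (2E F_s - E E_t - F E_s)/(2D), Gamma^t_st = (E G_s - F E_t)/(2D), Gamma^t_tt = (E G_t - 2F F_t + F G_s)/(2D); substitute and cancel common factors

Answer: Gamma_sss = (2592*s^3 + 360*s*t)/(1296*s^4 + 360*s^2*t + 25*s^2 + 25*t^2 + 16), Gamma_sst = (180*s^2 + 25*t)/(1296*s^4 + 360*s^2*t + 25*s^2 + 25*t^2 + 16), Gamma_stt = 0, Gamma_tss = 360*s^2/(1296*s^4 + 360*s^2*t + 25*s^2 + 25*t^2 + 16), Gamma_tst = 25*s/(1296*s^4 + 360*s^2*t + 25*s^2 + 25*t^2 + 16), Gamma_ttt = 0


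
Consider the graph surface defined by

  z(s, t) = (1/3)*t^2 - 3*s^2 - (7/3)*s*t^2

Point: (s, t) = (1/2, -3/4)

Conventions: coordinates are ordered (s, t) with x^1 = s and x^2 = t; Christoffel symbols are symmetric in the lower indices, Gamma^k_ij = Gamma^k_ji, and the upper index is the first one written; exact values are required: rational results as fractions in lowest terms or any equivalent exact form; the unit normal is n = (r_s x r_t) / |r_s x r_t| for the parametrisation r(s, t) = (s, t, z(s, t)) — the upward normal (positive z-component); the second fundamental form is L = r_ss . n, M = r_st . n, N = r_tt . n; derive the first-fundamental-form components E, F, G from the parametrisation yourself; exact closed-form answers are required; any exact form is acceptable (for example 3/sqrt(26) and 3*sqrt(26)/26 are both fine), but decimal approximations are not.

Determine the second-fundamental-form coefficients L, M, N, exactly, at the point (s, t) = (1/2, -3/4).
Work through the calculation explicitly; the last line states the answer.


z_s = -69/16, z_t = 5/4, z_ss = -6, z_st = 7/2, z_tt = -5/3
E = 5017/256, F = -345/64, G = 41/16; answer radicand W^2 = 5417/256
unnormalised second-form numerators: l = -6, m = 7/2, n = -5/3; L = l/sqrt(5417/256), and similarly M = m/sqrt(W^2), N = n/sqrt(W^2)

Answer: L = -96*sqrt(5417)/5417, M = 56*sqrt(5417)/5417, N = -80*sqrt(5417)/16251


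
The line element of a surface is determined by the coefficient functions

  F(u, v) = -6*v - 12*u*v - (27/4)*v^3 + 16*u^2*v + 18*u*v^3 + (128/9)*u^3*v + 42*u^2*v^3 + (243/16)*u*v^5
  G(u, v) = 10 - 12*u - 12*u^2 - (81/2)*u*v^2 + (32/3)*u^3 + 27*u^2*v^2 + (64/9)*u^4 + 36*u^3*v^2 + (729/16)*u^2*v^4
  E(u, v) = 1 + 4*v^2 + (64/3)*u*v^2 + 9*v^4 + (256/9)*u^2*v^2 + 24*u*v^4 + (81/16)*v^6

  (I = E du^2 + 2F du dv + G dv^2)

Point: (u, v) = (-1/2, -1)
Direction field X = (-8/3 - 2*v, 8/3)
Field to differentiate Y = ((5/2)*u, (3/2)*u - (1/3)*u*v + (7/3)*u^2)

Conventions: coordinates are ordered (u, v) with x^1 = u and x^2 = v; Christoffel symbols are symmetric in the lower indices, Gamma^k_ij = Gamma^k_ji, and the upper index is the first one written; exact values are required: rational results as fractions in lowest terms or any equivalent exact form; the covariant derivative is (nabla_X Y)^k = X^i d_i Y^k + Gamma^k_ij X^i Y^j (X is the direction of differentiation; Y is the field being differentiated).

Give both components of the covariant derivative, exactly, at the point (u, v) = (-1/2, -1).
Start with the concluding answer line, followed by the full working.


Answer: (nabla_X Y)^u = -178043/251469, (nabla_X Y)^v = 135219/27941

E = 505/144, F = 3059/288, G = 26497/576 at the point
E_u = 152/9, E_v = -1387/72, F_u = 1255/48, F_v = -14831/288, G_u = -11753/144, G_v = -1449/16
EG - F^2 = 27941/576;  g^inv = (576/27941) * [[26497/576, -3059/288], [-3059/288, 505/144]]
first-kind symbols [ij,l] = (1/2)(d_i g_jl + d_j g_il - d_l g_ij): [uu,u] = E_u/2 = 76/9, [uu,v] = F_u - E_v/2 = 322/9, [uv,u] = E_v/2 = -1387/144, [uv,v] = G_u/2 = -11753/288, [vv,u] = F_v - G_u/2 = -171/16, [vv,v] = G_v/2 = -1449/32
Gamma^u_ij = (G*[ij,u] - F*[ij,v])/(EG - F^2), Gamma^v_ij = (E*[ij,v] - F*[ij,u])/(EG - F^2)
Gamma_uuu = 4864/27941, Gamma_uuv = -5548/27941, Gamma_uvv = -6156/27941, Gamma_vuu = 20608/27941, Gamma_vuv = -23506/27941, Gamma_vvv = -26082/27941
X = (-2/3, 8/3), Y = (-5/4, -1/3) at the point


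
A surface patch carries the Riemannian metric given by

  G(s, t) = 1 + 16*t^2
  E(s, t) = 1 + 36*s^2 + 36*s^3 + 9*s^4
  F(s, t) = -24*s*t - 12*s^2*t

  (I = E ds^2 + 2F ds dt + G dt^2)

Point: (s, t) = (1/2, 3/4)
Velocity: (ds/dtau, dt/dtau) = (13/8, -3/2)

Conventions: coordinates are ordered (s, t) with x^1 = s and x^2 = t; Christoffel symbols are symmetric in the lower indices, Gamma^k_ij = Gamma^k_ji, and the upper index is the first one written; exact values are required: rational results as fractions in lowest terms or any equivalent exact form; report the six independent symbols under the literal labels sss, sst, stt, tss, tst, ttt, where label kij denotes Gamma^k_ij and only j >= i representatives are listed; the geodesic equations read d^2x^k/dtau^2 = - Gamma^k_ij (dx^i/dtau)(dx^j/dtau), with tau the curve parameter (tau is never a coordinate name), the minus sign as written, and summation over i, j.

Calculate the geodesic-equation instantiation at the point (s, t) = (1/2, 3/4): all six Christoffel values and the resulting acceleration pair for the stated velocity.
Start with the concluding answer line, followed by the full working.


Answer: Gamma_sss = 108/77, Gamma_sst = 0, Gamma_stt = -48/77, Gamma_tss = -432/385, Gamma_tst = 0, Gamma_ttt = 192/385; accelerations (d^2s/dtau^2, d^2t/dtau^2) = (-405/176, 81/44)

E = 241/16, F = -45/4, G = 10 at the point
E_s = 135/2, E_t = 0, F_s = -27, F_t = -15, G_s = 0, G_t = 24
EG - F^2 = 385/16;  g^inv = (16/385) * [[10, 45/4], [45/4, 241/16]]
first-kind symbols [ij,l] = (1/2)(d_i g_jl + d_j g_il - d_l g_ij): [ss,s] = E_s/2 = 135/4, [ss,t] = F_s - E_t/2 = -27, [st,s] = E_t/2 = 0, [st,t] = G_s/2 = 0, [tt,s] = F_t - G_s/2 = -15, [tt,t] = G_t/2 = 12
Gamma^s_ij = (G*[ij,s] - F*[ij,t])/(EG - F^2), Gamma^t_ij = (E*[ij,t] - F*[ij,s])/(EG - F^2)
Gamma_sss = 108/77, Gamma_sst = 0, Gamma_stt = -48/77, Gamma_tss = -432/385, Gamma_tst = 0, Gamma_ttt = 192/385
d^2s/dtau^2 = -(Gamma_sss*(13/8)^2 + 2*Gamma_sst*(13/8)*(-3/2) + Gamma_stt*(-3/2)^2) = -405/176
d^2t/dtau^2 = -(Gamma_tss*(13/8)^2 + 2*Gamma_tst*(13/8)*(-3/2) + Gamma_ttt*(-3/2)^2) = 81/44


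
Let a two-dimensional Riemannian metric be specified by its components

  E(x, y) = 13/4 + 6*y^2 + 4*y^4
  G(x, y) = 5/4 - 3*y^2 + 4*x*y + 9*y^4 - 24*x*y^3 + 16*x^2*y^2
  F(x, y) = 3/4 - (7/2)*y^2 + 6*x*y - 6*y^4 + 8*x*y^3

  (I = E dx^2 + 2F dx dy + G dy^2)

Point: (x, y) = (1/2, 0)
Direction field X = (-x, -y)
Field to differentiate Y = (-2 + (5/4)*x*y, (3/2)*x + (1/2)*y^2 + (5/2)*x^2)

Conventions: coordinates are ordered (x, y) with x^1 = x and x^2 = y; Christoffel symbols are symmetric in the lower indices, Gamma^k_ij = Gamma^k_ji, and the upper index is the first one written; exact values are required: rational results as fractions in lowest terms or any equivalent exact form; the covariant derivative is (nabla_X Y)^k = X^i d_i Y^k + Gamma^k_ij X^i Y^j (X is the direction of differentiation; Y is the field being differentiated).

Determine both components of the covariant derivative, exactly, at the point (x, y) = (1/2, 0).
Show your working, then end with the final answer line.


E = 13/4, F = 3/4, G = 5/4 at the point
E_x = 0, E_y = 0, F_x = 0, F_y = 3, G_x = 0, G_y = 2
EG - F^2 = 7/2;  g^inv = (2/7) * [[5/4, -3/4], [-3/4, 13/4]]
first-kind symbols [ij,l] = (1/2)(d_i g_jl + d_j g_il - d_l g_ij): [xx,x] = E_x/2 = 0, [xx,y] = F_x - E_y/2 = 0, [xy,x] = E_y/2 = 0, [xy,y] = G_x/2 = 0, [yy,x] = F_y - G_x/2 = 3, [yy,y] = G_y/2 = 1
Gamma^x_ij = (G*[ij,x] - F*[ij,y])/(EG - F^2), Gamma^y_ij = (E*[ij,y] - F*[ij,x])/(EG - F^2)
Gamma_xxx = 0, Gamma_xxy = 0, Gamma_xyy = 6/7, Gamma_yxx = 0, Gamma_yxy = 0, Gamma_yyy = 2/7
X = (-1/2, 0), Y = (-2, 11/8) at the point

Answer: (nabla_X Y)^x = 0, (nabla_X Y)^y = -2


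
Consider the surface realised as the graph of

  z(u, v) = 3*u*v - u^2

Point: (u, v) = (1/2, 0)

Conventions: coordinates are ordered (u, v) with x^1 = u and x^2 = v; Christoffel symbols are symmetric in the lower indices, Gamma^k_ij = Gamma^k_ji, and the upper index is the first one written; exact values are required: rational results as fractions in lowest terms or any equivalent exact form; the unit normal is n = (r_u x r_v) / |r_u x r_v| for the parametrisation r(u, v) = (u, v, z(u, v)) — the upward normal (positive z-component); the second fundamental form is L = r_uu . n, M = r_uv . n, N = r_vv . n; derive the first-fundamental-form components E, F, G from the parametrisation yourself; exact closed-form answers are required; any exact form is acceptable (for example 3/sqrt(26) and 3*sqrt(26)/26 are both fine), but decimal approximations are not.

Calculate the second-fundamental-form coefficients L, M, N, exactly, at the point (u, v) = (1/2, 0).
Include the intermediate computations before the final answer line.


z_u = -1, z_v = 3/2, z_uu = -2, z_uv = 3, z_vv = 0
E = 2, F = -3/2, G = 13/4; answer radicand W^2 = 17/4
unnormalised second-form numerators: l = -2, m = 3, n = 0; L = l/sqrt(17/4), and similarly M = m/sqrt(W^2), N = n/sqrt(W^2)

Answer: L = -4*sqrt(17)/17, M = 6*sqrt(17)/17, N = 0


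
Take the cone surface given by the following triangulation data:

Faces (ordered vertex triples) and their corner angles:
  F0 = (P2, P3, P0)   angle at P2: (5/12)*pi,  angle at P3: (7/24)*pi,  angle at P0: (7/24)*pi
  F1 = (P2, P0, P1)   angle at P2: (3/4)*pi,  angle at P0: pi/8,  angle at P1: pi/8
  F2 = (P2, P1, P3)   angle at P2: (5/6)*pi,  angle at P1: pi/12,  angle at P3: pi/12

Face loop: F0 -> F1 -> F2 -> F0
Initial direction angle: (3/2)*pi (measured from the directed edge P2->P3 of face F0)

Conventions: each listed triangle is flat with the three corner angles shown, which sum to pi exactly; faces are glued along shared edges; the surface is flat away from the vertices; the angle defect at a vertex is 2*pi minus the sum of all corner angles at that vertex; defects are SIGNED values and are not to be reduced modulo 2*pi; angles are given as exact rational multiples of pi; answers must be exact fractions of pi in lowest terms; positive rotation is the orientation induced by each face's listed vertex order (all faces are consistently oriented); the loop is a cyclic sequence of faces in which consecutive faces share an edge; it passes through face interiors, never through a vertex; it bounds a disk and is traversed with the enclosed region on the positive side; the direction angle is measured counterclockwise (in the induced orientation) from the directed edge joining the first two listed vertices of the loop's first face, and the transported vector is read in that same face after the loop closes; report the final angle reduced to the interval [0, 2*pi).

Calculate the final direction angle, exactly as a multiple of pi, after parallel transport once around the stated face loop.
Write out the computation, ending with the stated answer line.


enclosed vertex P2: corner angles sum to 2*pi, defect = 2*pi - 2*pi = 0
final direction = starting direction + enclosed defect total, reduced mod 2*pi (induced orientation)
final angle = (3/2)*pi + 0 = (3/2)*pi (mod 2*pi)

Answer: final direction angle = (3/2)*pi


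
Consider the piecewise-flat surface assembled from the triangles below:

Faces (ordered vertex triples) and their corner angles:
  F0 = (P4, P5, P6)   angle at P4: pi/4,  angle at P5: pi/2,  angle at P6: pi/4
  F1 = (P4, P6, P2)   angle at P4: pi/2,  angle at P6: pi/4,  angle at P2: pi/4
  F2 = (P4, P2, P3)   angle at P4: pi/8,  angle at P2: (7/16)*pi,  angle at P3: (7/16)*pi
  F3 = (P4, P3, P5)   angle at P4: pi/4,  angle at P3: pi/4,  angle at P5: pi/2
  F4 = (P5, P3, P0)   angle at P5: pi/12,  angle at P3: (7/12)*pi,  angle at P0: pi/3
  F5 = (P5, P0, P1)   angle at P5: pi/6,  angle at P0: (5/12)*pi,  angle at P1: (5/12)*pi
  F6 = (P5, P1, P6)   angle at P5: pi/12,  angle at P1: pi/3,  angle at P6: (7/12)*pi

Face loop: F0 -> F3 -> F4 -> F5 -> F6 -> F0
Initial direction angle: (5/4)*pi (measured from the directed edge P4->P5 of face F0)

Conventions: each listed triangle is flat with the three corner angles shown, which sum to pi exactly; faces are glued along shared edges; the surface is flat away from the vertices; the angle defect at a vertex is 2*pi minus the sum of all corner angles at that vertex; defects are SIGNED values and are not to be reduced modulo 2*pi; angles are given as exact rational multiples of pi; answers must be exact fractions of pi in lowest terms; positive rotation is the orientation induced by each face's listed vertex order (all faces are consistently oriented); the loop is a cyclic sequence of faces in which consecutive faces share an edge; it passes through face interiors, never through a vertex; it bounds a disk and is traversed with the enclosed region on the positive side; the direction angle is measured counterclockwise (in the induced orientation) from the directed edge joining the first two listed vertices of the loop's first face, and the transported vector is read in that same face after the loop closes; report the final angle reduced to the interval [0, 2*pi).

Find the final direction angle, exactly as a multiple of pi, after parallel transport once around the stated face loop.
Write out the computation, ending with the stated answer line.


enclosed vertex P5: corner angles sum to (4/3)*pi, defect = 2*pi - (4/3)*pi = (2/3)*pi
final direction = starting direction + enclosed defect total, reduced mod 2*pi (induced orientation)
final angle = (5/4)*pi + (2/3)*pi = (23/12)*pi (mod 2*pi)

Answer: final direction angle = (23/12)*pi


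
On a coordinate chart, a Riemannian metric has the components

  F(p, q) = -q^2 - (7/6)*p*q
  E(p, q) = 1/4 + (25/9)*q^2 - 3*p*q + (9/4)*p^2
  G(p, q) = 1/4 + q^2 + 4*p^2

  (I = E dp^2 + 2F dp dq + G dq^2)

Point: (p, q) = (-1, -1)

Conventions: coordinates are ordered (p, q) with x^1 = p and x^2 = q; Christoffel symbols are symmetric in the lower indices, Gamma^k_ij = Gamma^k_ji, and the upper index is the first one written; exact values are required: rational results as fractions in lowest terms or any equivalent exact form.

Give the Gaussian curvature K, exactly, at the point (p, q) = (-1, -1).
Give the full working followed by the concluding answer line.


E = 41/18, F = -13/6, G = 21/4, EG - F^2 = 523/72 at the point
E_p = -3/2, E_q = -23/9, F_p = 7/6, F_q = 19/6, G_p = -8, G_q = -2
E_qq = 50/9, F_pq = -7/6, G_pp = 8
Compute both Brioschi determinants and normalise by (EG - F^2)^2.
M1 = [[-E_qq/2 + F_pq - G_pp/2, E_p/2, F_p - E_q/2], [F_q - G_p/2, E, F], [G_q/2, F, G]] = [[-143/18, -3/4, 22/9], [43/6, 41/18, -13/6], [-1, -13/6, 21/4]]; det M1 = -164599/2592
M2 = [[0, E_q/2, G_p/2], [E_q/2, E, F], [G_p/2, F, G]] = [[0, -23/18, -4], [-23/18, 41/18, -13/6], [-4, -13/6, 21/4]]; det M2 = -29015/432
det M1 - det M2 = 9491/2592; K = 9491/2592 / (523/72)^2 = 18982/273529

Answer: K = 18982/273529


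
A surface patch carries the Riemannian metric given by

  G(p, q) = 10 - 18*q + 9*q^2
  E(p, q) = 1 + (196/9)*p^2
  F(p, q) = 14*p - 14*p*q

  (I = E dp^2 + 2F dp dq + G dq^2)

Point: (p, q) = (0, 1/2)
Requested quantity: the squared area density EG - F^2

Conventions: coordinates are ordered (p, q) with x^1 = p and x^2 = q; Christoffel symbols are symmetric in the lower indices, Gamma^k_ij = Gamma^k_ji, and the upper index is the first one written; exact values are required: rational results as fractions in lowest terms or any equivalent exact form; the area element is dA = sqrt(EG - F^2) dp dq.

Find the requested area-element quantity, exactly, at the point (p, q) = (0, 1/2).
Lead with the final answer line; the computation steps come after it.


Answer: EG - F^2 = 13/4

E = 1, F = 0, G = 13/4; EG - F^2 = 13/4


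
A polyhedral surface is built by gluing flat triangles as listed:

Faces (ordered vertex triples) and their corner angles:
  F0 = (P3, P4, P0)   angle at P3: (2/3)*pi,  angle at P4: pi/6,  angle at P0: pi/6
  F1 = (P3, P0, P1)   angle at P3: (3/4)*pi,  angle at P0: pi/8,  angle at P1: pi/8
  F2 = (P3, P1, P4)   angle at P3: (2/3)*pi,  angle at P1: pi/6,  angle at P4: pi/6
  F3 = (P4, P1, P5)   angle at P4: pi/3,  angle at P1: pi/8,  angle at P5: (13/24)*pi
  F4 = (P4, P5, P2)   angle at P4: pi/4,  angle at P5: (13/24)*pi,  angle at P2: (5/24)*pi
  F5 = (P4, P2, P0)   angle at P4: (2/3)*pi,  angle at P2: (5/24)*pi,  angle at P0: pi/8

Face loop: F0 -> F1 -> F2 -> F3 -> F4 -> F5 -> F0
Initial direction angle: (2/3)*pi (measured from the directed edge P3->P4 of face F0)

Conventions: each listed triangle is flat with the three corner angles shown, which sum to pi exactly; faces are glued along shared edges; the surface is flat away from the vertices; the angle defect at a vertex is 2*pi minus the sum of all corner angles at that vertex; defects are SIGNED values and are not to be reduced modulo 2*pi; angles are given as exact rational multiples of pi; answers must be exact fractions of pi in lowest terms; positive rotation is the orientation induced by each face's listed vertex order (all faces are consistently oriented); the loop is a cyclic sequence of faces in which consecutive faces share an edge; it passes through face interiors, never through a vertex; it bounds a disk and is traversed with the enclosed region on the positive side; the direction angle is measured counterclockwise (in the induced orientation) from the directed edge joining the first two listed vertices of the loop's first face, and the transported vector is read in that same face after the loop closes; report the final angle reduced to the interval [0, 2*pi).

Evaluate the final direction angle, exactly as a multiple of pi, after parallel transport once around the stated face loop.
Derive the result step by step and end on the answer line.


enclosed vertex P3: corner angles sum to (25/12)*pi, defect = 2*pi - (25/12)*pi = -pi/12
enclosed vertex P4: corner angles sum to (19/12)*pi, defect = 2*pi - (19/12)*pi = (5/12)*pi
holonomy = initial angle + sum of enclosed defects (mod 2*pi), positive in the induced orientation
final angle = (2/3)*pi + pi/3 = pi (mod 2*pi)

Answer: final direction angle = pi


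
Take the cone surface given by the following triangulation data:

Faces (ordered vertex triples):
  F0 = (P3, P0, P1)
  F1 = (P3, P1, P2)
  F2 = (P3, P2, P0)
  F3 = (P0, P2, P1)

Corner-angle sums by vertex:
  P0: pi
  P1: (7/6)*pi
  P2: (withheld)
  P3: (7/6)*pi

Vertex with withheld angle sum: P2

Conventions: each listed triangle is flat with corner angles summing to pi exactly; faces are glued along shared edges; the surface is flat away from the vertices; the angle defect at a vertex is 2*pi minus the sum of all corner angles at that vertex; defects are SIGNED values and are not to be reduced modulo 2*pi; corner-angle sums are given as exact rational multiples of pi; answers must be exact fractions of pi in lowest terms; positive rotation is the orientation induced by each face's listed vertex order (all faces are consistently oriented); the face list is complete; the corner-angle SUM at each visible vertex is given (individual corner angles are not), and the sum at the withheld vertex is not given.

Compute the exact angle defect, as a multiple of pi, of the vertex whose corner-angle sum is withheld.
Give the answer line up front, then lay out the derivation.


Answer: defect(P2) = (4/3)*pi

V = 4, E = 6, F = 4; chi = V - E + F = 2
Gauss-Bonnet: total defect = 2*pi*chi = 4*pi; visible defects sum to (8/3)*pi


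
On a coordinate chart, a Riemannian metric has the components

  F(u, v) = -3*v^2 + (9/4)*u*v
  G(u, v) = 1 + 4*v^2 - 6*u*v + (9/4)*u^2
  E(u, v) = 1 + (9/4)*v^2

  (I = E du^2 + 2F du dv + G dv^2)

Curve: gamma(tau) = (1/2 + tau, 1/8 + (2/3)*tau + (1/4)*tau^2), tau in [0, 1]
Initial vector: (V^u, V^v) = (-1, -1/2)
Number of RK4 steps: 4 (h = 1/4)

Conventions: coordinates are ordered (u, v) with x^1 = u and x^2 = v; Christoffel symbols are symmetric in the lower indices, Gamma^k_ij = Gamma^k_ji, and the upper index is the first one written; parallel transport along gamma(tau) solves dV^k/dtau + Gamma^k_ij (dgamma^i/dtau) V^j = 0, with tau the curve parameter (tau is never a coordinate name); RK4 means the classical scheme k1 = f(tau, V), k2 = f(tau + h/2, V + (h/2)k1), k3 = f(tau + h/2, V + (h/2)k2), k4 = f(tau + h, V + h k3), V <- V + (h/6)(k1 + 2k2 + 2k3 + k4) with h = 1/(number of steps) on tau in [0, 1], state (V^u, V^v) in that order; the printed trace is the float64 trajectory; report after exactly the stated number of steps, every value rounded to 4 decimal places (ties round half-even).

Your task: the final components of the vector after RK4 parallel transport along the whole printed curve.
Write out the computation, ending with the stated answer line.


gamma'(tau) = (1, 2/3 + (1/2)*tau); f(tau, V)^k = -Gamma^k_ij(gamma(tau)) gamma'^i(tau) V^j; h = 1/4; intermediate values shown to 6 dp
curve data and Christoffel symbols at the stage parameters:
  tau = 0.000000: gamma = (0.500000, 0.125000), gamma' = (1.000000, 0.666667); Gamma_uuu = 0.000000, Gamma_uuv = 0.218845, Gamma_uvv = -0.291793, Gamma_vuu = 0.000000, Gamma_vuv = 0.583587, Gamma_vvv = -0.778116
  tau = 0.125000: gamma = (0.625000, 0.212240), gamma' = (1.000000, 0.729167); Gamma_uuu = 0.000000, Gamma_uuv = 0.349963, Gamma_uvv = -0.466617, Gamma_vuu = 0.000000, Gamma_vuv = 0.563948, Gamma_vvv = -0.751931
  tau = 0.250000: gamma = (0.750000, 0.307292), gamma' = (1.000000, 0.791667); Gamma_uuu = 0.000000, Gamma_uuv = 0.469390, Gamma_uvv = -0.625853, Gamma_vuu = 0.000000, Gamma_vuv = 0.519777, Gamma_vvv = -0.693035
  tau = 0.375000: gamma = (0.875000, 0.410156), gamma' = (1.000000, 0.854167); Gamma_uuu = 0.000000, Gamma_uuv = 0.569394, Gamma_uvv = -0.759192, Gamma_vuu = 0.000000, Gamma_vuv = 0.455515, Gamma_vvv = -0.607353
  tau = 0.500000: gamma = (1.000000, 0.520833), gamma' = (1.000000, 0.916667); Gamma_uuu = 0.000000, Gamma_uuv = 0.643738, Gamma_uvv = -0.858318, Gamma_vuu = 0.000000, Gamma_vuv = 0.377660, Gamma_vvv = -0.503547
  tau = 0.625000: gamma = (1.125000, 0.639323), gamma' = (1.000000, 0.979167); Gamma_uuu = 0.000000, Gamma_uuv = 0.689318, Gamma_uvv = -0.919090, Gamma_vuu = 0.000000, Gamma_vuv = 0.293884, Gamma_vvv = -0.391846
  tau = 0.750000: gamma = (1.250000, 0.765625), gamma' = (1.000000, 1.041667); Gamma_uuu = 0.000000, Gamma_uuv = 0.706855, Gamma_uvv = -0.942473, Gamma_vuu = 0.000000, Gamma_vuv = 0.211576, Gamma_vvv = -0.282101
  tau = 0.875000: gamma = (1.375000, 0.899740), gamma' = (1.000000, 1.104167); Gamma_uuu = 0.000000, Gamma_uuv = 0.700338, Gamma_uvv = -0.933784, Gamma_vuu = 0.000000, Gamma_vuv = 0.136486, Gamma_vvv = -0.181982
  tau = 1.000000: gamma = (1.500000, 1.041667), gamma' = (1.000000, 1.166667); Gamma_uuu = 0.000000, Gamma_uuv = 0.675591, Gamma_uvv = -0.900788, Gamma_vuu = 0.000000, Gamma_vuv = 0.072063, Gamma_vvv = -0.096084
step 0: V^u = -1.0000, V^v = -0.5000
step 1: k1 = (0.158055, 0.421479), k2 = (0.254488, 0.410095), k3 = (0.251426, 0.405161), k4 = (0.337846, 0.374112); V <- V + (h/6)(k1 + 2k2 + 2k3 + k4): V^u = -0.9372, V^v = -0.3989
step 2: k1 = (0.337853, 0.374120), k2 = (0.407415, 0.325932), k3 = (0.402710, 0.322168), k4 = (0.448070, 0.262868); V <- V + (h/6)(k1 + 2k2 + 2k3 + k4): V^u = -0.8369, V^v = -0.3184
step 3: k1 = (0.448319, 0.263014), k2 = (0.466930, 0.199071), k3 = (0.463677, 0.197684), k4 = (0.456950, 0.136774); V <- V + (h/6)(k1 + 2k2 + 2k3 + k4): V^u = -0.7217, V^v = -0.2686
step 4: k1 = (0.457510, 0.136942), k2 = (0.430639, 0.083926), k3 = (0.431044, 0.084005), k4 = (0.390915, 0.041698); V <- V + (h/6)(k1 + 2k2 + 2k3 + k4): V^u = -0.6145, V^v = -0.2472

Answer: V^u = -0.6145, V^v = -0.2472


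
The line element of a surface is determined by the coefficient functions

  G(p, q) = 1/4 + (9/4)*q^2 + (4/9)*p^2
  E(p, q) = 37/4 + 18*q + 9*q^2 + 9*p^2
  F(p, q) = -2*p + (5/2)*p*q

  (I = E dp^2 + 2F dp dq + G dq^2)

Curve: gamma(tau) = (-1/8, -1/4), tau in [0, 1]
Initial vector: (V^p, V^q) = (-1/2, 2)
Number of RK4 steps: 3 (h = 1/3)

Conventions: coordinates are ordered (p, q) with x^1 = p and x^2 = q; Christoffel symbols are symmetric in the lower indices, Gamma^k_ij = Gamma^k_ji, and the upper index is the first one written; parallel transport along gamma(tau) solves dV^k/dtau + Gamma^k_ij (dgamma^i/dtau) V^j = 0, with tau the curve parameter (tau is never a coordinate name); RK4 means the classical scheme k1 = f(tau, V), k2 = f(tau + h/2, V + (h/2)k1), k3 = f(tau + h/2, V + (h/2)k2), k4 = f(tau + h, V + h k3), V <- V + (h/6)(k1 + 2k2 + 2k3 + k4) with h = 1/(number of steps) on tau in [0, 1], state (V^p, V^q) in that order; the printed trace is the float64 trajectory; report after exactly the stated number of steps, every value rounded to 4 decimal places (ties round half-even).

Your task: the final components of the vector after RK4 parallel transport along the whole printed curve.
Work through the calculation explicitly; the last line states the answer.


gamma'(tau) = (0, 0); f(tau, V)^k = -Gamma^k_ij(gamma(tau)) gamma'^i(tau) V^j; h = 1/3; intermediate values shown to 6 dp
curve data and Christoffel symbols at the stage parameters:
  tau = 0.000000: gamma = (-0.125000, -0.250000), gamma' = (0.000000, 0.000000); Gamma_ppp = 1.275964, Gamma_ppq = 1.311355, Gamma_pqq = 0.040002, Gamma_qpp = -24.633874, Gamma_qpq = -1.222035, Gamma_qqq = -1.447862
  tau = 0.166667: gamma = (-0.125000, -0.250000), gamma' = (0.000000, 0.000000); Gamma_ppp = 1.275964, Gamma_ppq = 1.311355, Gamma_pqq = 0.040002, Gamma_qpp = -24.633874, Gamma_qpq = -1.222035, Gamma_qqq = -1.447862
  tau = 0.333333: gamma = (-0.125000, -0.250000), gamma' = (0.000000, 0.000000); Gamma_ppp = 1.275964, Gamma_ppq = 1.311355, Gamma_pqq = 0.040002, Gamma_qpp = -24.633874, Gamma_qpq = -1.222035, Gamma_qqq = -1.447862
  tau = 0.500000: gamma = (-0.125000, -0.250000), gamma' = (0.000000, 0.000000); Gamma_ppp = 1.275964, Gamma_ppq = 1.311355, Gamma_pqq = 0.040002, Gamma_qpp = -24.633874, Gamma_qpq = -1.222035, Gamma_qqq = -1.447862
  tau = 0.666667: gamma = (-0.125000, -0.250000), gamma' = (0.000000, 0.000000); Gamma_ppp = 1.275964, Gamma_ppq = 1.311355, Gamma_pqq = 0.040002, Gamma_qpp = -24.633874, Gamma_qpq = -1.222035, Gamma_qqq = -1.447862
  tau = 0.833333: gamma = (-0.125000, -0.250000), gamma' = (0.000000, 0.000000); Gamma_ppp = 1.275964, Gamma_ppq = 1.311355, Gamma_pqq = 0.040002, Gamma_qpp = -24.633874, Gamma_qpq = -1.222035, Gamma_qqq = -1.447862
  tau = 1.000000: gamma = (-0.125000, -0.250000), gamma' = (0.000000, 0.000000); Gamma_ppp = 1.275964, Gamma_ppq = 1.311355, Gamma_pqq = 0.040002, Gamma_qpp = -24.633874, Gamma_qpq = -1.222035, Gamma_qqq = -1.447862
step 0: V^p = -0.5000, V^q = 2.0000
step 1: k1 = (0.000000, 0.000000), k2 = (0.000000, 0.000000), k3 = (0.000000, 0.000000), k4 = (0.000000, 0.000000); V <- V + (h/6)(k1 + 2k2 + 2k3 + k4): V^p = -0.5000, V^q = 2.0000
step 2: k1 = (0.000000, 0.000000), k2 = (0.000000, 0.000000), k3 = (0.000000, 0.000000), k4 = (0.000000, 0.000000); V <- V + (h/6)(k1 + 2k2 + 2k3 + k4): V^p = -0.5000, V^q = 2.0000
step 3: k1 = (0.000000, 0.000000), k2 = (0.000000, 0.000000), k3 = (0.000000, 0.000000), k4 = (0.000000, 0.000000); V <- V + (h/6)(k1 + 2k2 + 2k3 + k4): V^p = -0.5000, V^q = 2.0000

Answer: V^p = -0.5000, V^q = 2.0000


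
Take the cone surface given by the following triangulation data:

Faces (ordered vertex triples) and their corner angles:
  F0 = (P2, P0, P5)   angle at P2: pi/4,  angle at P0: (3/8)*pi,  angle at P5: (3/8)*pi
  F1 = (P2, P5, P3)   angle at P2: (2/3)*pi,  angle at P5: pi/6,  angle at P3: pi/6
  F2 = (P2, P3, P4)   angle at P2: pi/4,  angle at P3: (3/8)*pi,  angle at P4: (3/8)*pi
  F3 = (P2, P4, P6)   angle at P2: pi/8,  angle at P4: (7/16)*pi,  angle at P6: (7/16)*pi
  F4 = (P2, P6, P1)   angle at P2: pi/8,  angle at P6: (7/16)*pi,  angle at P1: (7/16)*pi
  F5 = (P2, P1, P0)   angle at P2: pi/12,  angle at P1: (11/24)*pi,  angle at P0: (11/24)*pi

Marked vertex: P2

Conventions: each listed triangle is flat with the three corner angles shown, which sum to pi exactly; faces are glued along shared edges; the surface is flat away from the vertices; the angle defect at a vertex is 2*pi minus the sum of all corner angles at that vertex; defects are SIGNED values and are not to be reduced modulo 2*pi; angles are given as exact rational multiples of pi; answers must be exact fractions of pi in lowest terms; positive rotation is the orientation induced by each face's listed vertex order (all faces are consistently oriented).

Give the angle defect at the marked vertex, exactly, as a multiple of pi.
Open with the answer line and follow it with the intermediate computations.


Answer: defect(P2) = pi/2

Sum of corner angles at P2: (3/2)*pi
defect = 2*pi - (3/2)*pi


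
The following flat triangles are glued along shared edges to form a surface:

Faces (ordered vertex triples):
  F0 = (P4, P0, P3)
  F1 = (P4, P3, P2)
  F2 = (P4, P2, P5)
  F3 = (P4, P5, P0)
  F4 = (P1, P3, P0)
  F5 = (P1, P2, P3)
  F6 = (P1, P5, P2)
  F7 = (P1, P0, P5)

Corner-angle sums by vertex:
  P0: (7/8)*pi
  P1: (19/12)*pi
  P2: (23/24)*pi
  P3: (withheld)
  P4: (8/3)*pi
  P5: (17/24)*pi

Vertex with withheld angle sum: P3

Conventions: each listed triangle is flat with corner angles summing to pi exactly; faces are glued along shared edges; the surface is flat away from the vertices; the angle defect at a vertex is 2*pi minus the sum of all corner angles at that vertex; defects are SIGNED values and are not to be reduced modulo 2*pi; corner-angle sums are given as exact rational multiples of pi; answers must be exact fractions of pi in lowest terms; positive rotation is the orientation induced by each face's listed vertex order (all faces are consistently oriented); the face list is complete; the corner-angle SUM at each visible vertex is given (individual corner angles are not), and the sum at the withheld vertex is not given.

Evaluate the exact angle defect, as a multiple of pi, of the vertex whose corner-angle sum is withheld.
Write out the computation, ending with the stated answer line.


V = 6, E = 12, F = 8; chi = V - E + F = 2
Gauss-Bonnet: total defect = 2*pi*chi = 4*pi; visible defects sum to (77/24)*pi

Answer: defect(P3) = (19/24)*pi


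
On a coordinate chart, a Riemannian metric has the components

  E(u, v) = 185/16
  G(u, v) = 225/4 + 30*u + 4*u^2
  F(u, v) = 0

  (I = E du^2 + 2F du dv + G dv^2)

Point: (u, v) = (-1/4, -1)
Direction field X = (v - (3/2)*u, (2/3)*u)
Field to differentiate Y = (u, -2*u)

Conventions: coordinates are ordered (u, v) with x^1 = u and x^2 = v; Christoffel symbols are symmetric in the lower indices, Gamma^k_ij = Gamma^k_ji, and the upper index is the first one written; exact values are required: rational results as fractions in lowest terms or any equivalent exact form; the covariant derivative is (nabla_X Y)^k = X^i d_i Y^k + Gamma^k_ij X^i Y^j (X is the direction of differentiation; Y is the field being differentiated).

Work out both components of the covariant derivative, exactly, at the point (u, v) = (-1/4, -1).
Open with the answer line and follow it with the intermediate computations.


Answer: (nabla_X Y)^u = -2327/4440, (nabla_X Y)^v = 197/168

E = 185/16, F = 0, G = 49 at the point
E_u = 0, E_v = 0, F_u = 0, F_v = 0, G_u = 28, G_v = 0
EG - F^2 = 9065/16;  g^inv = (16/9065) * [[49, 0], [0, 185/16]]
first-kind symbols [ij,l] = (1/2)(d_i g_jl + d_j g_il - d_l g_ij): [uu,u] = E_u/2 = 0, [uu,v] = F_u - E_v/2 = 0, [uv,u] = E_v/2 = 0, [uv,v] = G_u/2 = 14, [vv,u] = F_v - G_u/2 = -14, [vv,v] = G_v/2 = 0
Gamma^u_ij = (G*[ij,u] - F*[ij,v])/(EG - F^2), Gamma^v_ij = (E*[ij,v] - F*[ij,u])/(EG - F^2)
Gamma_uuu = 0, Gamma_uuv = 0, Gamma_uvv = -224/185, Gamma_vuu = 0, Gamma_vuv = 2/7, Gamma_vvv = 0
X = (-5/8, -1/6), Y = (-1/4, 1/2) at the point


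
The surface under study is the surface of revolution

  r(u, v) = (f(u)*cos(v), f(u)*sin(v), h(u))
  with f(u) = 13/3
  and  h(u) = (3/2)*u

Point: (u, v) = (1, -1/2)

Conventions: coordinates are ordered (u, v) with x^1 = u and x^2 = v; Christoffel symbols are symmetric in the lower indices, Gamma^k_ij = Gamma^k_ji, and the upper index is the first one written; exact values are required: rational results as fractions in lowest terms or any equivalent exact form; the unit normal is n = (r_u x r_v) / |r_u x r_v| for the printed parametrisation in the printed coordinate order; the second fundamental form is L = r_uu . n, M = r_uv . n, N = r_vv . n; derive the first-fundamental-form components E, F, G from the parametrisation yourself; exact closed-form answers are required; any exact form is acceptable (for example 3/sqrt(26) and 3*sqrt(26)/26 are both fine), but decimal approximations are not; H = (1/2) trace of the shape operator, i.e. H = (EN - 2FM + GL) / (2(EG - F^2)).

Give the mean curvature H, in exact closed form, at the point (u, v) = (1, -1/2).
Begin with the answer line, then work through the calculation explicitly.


Answer: H = 3/26

f = 13/3, f' = 0, f'' = 0, h' = 3/2, h'' = 0
E = 9/4, F = 0, G = 169/9; answer radicand W^2 = 9/4
unnormalised second-form numerators: l = 0, m = 0, n = 13/2; L = l/sqrt(9/4), and similarly M = m/sqrt(W^2), N = n/sqrt(W^2)
H = (E*n - 2*F*m + G*l) / (2*(EG - F^2)*sqrt(W^2)); E*n - 2*F*m + G*l = 117/8, EG - F^2 = 169/4, so H = (9/52)/sqrt(9/4)
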